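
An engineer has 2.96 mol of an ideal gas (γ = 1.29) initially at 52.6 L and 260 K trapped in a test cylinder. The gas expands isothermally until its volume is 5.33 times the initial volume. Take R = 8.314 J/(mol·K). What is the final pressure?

22.8 kPa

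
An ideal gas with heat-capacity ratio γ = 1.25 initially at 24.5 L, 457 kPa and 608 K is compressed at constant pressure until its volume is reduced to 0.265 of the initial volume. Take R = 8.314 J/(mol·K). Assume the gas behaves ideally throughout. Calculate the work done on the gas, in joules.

8230 J

n = P₁V₁/(RT₁) = 457×24.5/(8.314×608) = 2.21 mol.
Isobaric: P stays 457 kPa; V/T = const ⇒ T₂ = 161 K, V₂ = 6.49 L.
W = PΔV = 457×(6.49−24.5) kPa·L = -8230 J.
Work done on the gas = −W_by = 8230 J.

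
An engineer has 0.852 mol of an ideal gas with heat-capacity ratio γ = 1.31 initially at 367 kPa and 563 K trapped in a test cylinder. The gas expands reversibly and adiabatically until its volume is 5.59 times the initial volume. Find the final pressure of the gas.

38.5 kPa

V₁ = nRT₁/P₁ = 0.852×8.314×563/367 = 10.9 L.
Adiabatic: TV^(γ−1) = const ⇒ T₂ = 563×(0.179)^0.310 = 330 K; PV^γ = const ⇒ P₂ = 38.5 kPa.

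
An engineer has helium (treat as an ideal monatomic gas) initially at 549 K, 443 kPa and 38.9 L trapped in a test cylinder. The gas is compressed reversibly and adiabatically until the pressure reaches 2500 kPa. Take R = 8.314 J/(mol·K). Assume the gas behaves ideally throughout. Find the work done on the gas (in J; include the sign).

25800 J

n = P₁V₁/(RT₁) = 443×38.9/(8.314×549) = 3.78 mol.
Adiabatic: T₂/T₁ = (P₂/P₁)^((γ−1)/γ) ⇒ T₂ = 549×(5.64)^0.400 = 1100 K; V₂ = 13.8 L.
ΔU = nCvΔT = 3.78×12.5×(1100−549) = 25800 J.
Q = 0 for an adiabatic process, so W = −ΔU = -25800 J.
Work done on the gas = −W_by = 25800 J.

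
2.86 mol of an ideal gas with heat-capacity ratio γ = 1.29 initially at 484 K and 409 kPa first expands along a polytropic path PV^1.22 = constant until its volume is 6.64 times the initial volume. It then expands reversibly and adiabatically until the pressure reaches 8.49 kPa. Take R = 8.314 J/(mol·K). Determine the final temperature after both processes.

V₁ = nRT₁/P₁ = 2.86×8.314×484/409 = 28.1 L.
Step 1 — Polytropic n=1.22: T₂ = T₁(V₁/V₂)^(n−1) = 484×(0.151)^0.22 = 319 K; P₂ = P₁(V₁/V₂)^n = 40.6 kPa.
W = (P₁V₁−P₂V₂)/(n−1) = (409×28.1−40.6×187)/0.22 = 17800 J.
ΔU = nCvΔT = 2.86×28.7×(319−484) = -13500 J.
Q = ΔU + W = 4300 J.
State after step 1: P = 40.6 kPa, V = 187 L, T = 319 K.
Step 2 — Adiabatic: T₂/T₁ = (P₂/P₁)^((γ−1)/γ) ⇒ T₂ = 319×(0.209)^0.225 = 224 K; V₂ = 629 L.
ΔU = nCvΔT = 2.86×28.7×(224−319) = -7760 J.
Q = 0 for an adiabatic process, so W = −ΔU = 7760 J.
Net over both steps: W = 25600 J, Q = 4300 J, ΔU = -21300 J.

224 K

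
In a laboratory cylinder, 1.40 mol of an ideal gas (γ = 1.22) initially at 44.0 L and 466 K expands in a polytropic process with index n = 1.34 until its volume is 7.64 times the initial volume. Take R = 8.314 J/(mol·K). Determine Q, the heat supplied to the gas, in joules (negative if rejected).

-4340 J

P₁ = nRT₁/V₁ = 1.40×8.314×466/44.0 = 123 kPa.
Polytropic n=1.34: T₂ = T₁(V₁/V₂)^(n−1) = 466×(0.131)^0.34 = 233 K; P₂ = P₁(V₁/V₂)^n = 8.08 kPa.
W = (P₁V₁−P₂V₂)/(n−1) = (123×44.0−8.08×336)/0.34 = 7960 J.
ΔU = nCvΔT = 1.40×37.8×(233−466) = -12300 J.
Q = ΔU + W = -4340 J.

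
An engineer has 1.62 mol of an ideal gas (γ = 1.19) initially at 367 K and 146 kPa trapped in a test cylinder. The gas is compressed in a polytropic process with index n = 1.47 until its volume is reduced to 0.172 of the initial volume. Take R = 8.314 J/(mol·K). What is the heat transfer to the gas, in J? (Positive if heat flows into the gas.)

V₁ = nRT₁/P₁ = 1.62×8.314×367/146 = 33.9 L.
Polytropic n=1.47: T₂ = T₁(V₁/V₂)^(n−1) = 367×(5.81)^0.47 = 839 K; P₂ = P₁(V₁/V₂)^n = 1940 kPa.
W = (P₁V₁−P₂V₂)/(n−1) = (146×33.9−1940×5.82)/0.47 = -13500 J.
ΔU = nCvΔT = 1.62×43.8×(839−367) = 33500 J.
Q = ΔU + W = 19900 J.

19900 J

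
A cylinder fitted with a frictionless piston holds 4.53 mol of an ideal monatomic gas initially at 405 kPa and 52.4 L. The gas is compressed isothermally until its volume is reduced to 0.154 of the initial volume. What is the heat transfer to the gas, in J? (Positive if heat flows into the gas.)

-39700 J

T₁ = P₁V₁/(nR) = 405×52.4/(4.53×8.314) = 563 K.
Isothermal: T stays 563 K; PV = const ⇒ V₂ = 8.07 L, P₂ = 2630 kPa.
ΔU = 0 (ideal gas, T constant).
W = nRT ln(V₂/V₁) = 4.53×8.314×563×ln(0.154) = -39700 J.
Q = ΔU + W = -39700 J.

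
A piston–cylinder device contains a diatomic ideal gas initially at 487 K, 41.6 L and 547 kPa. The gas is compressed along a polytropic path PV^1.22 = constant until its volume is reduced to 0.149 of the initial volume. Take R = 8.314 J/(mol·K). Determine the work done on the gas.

n = P₁V₁/(RT₁) = 547×41.6/(8.314×487) = 5.62 mol.
Polytropic n=1.22: T₂ = T₁(V₁/V₂)^(n−1) = 487×(6.71)^0.22 = 740 K; P₂ = P₁(V₁/V₂)^n = 5580 kPa.
W = (P₁V₁−P₂V₂)/(n−1) = (547×41.6−5580×6.20)/0.22 = -53800 J.
Work done on the gas = −W_by = 53800 J.

53800 J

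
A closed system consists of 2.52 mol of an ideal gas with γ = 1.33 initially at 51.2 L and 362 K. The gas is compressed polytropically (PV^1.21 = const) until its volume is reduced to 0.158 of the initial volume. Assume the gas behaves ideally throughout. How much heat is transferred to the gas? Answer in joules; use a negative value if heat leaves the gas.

-6220 J

P₁ = nRT₁/V₁ = 2.52×8.314×362/51.2 = 148 kPa.
Polytropic n=1.21: T₂ = T₁(V₁/V₂)^(n−1) = 362×(6.33)^0.21 = 533 K; P₂ = P₁(V₁/V₂)^n = 1380 kPa.
W = (P₁V₁−P₂V₂)/(n−1) = (148×51.2−1380×8.09)/0.21 = -17100 J.
ΔU = nCvΔT = 2.52×25.2×(533−362) = 10900 J.
Q = ΔU + W = -6220 J.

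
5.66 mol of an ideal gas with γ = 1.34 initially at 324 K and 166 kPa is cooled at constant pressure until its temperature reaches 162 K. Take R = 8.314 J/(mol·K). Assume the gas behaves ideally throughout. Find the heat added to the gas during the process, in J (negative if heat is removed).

V₁ = nRT₁/P₁ = 5.66×8.314×324/166 = 91.8 L.
Isobaric: P stays 166 kPa; V/T = const ⇒ T₂ = 162 K, V₂ = 45.9 L.
W = PΔV = 166×(45.9−91.8) kPa·L = -7620 J.
ΔU = nCvΔT = 5.66×24.5×(162−324) = -22400 J.
Q = ΔU + W = nCpΔT = -30000 J.

-30000 J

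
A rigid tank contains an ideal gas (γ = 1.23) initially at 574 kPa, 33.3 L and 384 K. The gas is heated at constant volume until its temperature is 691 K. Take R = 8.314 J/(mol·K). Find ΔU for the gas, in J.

n = P₁V₁/(RT₁) = 574×33.3/(8.314×384) = 5.99 mol.
Isochoric: V stays 33.3 L; P/T = const ⇒ T₂ = 691 K, P₂ = 1030 kPa.
For an ideal gas ΔU = nCvΔT with Cv = R/(γ−1) = 36.1 J/(mol·K).
ΔU = 5.99×36.1×(691−384) = 66400 J.

66400 J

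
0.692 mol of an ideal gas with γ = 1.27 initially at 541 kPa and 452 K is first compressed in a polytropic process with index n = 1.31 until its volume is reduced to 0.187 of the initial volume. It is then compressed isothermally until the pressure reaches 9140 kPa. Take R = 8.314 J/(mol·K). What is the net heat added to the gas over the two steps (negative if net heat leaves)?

-1910 J

V₁ = nRT₁/P₁ = 0.692×8.314×452/541 = 4.81 L.
Step 1 — Polytropic n=1.31: T₂ = T₁(V₁/V₂)^(n−1) = 452×(5.35)^0.31 = 760 K; P₂ = P₁(V₁/V₂)^n = 4870 kPa.
W = (P₁V₁−P₂V₂)/(n−1) = (541×4.81−4870×0.899)/0.31 = -5720 J.
ΔU = nCvΔT = 0.692×30.8×(760−452) = 6570 J.
Q = ΔU + W = 847 J.
State after step 1: P = 4870 kPa, V = 0.899 L, T = 760 K.
Step 2 — Isothermal: T stays 760 K; PV = const ⇒ V₂ = 0.478 L, P₂ = 9140 kPa.
ΔU = 0 (ideal gas, T constant).
W = nRT ln(V₂/V₁) = 0.692×8.314×760×ln(0.532) = -2760 J.
Q = ΔU + W = -2760 J.
Net over both steps: W = -8480 J, Q = -1910 J, ΔU = 6570 J.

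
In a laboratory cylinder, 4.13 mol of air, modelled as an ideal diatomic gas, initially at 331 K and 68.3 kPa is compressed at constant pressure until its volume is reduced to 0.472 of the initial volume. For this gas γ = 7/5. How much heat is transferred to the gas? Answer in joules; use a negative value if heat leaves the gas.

-21000 J

V₁ = nRT₁/P₁ = 4.13×8.314×331/68.3 = 166 L.
Isobaric: P stays 68.3 kPa; V/T = const ⇒ T₂ = 156 K, V₂ = 78.5 L.
W = PΔV = 68.3×(78.5−166) kPa·L = -6000 J.
ΔU = nCvΔT = 4.13×20.8×(156−331) = -15000 J.
Q = ΔU + W = nCpΔT = -21000 J.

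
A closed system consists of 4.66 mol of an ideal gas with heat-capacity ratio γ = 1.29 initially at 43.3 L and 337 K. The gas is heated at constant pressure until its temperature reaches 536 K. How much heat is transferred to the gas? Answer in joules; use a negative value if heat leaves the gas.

34300 J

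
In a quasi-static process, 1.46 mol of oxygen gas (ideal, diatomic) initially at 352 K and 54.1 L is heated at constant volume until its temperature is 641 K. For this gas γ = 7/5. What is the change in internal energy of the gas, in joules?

8770 J

P₁ = nRT₁/V₁ = 1.46×8.314×352/54.1 = 79.0 kPa.
Isochoric: V stays 54.1 L; P/T = const ⇒ T₂ = 641 K, P₂ = 144 kPa.
For an ideal gas ΔU = nCvΔT with Cv = (5/2)R = 20.8 J/(mol·K).
ΔU = 1.46×20.8×(641−352) = 8770 J.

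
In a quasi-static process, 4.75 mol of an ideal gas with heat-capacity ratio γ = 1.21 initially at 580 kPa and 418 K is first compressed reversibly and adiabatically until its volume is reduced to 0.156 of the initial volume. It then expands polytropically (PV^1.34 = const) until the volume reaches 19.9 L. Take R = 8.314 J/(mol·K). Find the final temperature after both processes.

371 K

V₁ = nRT₁/P₁ = 4.75×8.314×418/580 = 28.5 L.
Step 1 — Adiabatic: TV^(γ−1) = const ⇒ T₂ = 418×(6.41)^0.210 = 617 K; PV^γ = const ⇒ P₂ = 5490 kPa.
ΔU = nCvΔT = 4.75×39.6×(617−418) = 37500 J.
Q = 0 for an adiabatic process, so W = −ΔU = -37500 J.
State after step 1: P = 5490 kPa, V = 4.44 L, T = 617 K.
Step 2 — Polytropic n=1.34: T₂ = T₁(V₁/V₂)^(n−1) = 617×(0.223)^0.34 = 371 K; P₂ = P₁(V₁/V₂)^n = 736 kPa.
W = (P₁V₁−P₂V₂)/(n−1) = (5490×4.44−736×19.9)/0.34 = 28700 J.
ΔU = nCvΔT = 4.75×39.6×(371−617) = -46400 J.
Q = ΔU + W = -17700 J.
Net over both steps: W = -8860 J, Q = -17700 J, ΔU = -8880 J.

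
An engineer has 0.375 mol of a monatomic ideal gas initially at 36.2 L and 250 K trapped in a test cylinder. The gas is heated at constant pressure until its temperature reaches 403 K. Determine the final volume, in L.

58.4 L

P₁ = nRT₁/V₁ = 0.375×8.314×250/36.2 = 21.5 kPa.
Isobaric: P stays 21.5 kPa; V/T = const ⇒ T₂ = 403 K, V₂ = 58.4 L.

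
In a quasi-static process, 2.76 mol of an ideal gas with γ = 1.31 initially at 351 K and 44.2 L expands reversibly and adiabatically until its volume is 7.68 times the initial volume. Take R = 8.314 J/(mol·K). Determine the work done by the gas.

12200 J

P₁ = nRT₁/V₁ = 2.76×8.314×351/44.2 = 182 kPa.
Adiabatic: TV^(γ−1) = const ⇒ T₂ = 351×(0.130)^0.310 = 187 K; PV^γ = const ⇒ P₂ = 12.6 kPa.
ΔU = nCvΔT = 2.76×26.8×(187−351) = -12200 J.
Q = 0 for an adiabatic process, so W = −ΔU = 12200 J.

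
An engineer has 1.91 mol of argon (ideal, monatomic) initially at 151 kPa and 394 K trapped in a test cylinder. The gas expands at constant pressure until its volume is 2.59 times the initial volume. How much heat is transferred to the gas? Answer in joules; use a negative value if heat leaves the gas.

V₁ = nRT₁/P₁ = 1.91×8.314×394/151 = 41.4 L.
Isobaric: P stays 151 kPa; V/T = const ⇒ T₂ = 1020 K, V₂ = 107 L.
W = PΔV = 151×(107−41.4) kPa·L = 9950 J.
ΔU = nCvΔT = 1.91×12.5×(1020−394) = 14900 J.
Q = ΔU + W = nCpΔT = 24900 J.

24900 J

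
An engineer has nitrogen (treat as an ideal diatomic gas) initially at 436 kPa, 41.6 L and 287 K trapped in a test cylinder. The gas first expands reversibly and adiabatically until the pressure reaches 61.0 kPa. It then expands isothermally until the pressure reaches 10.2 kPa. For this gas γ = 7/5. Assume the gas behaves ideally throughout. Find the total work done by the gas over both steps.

38000 J

n = P₁V₁/(RT₁) = 436×41.6/(8.314×287) = 7.60 mol.
Step 1 — Adiabatic: T₂/T₁ = (P₂/P₁)^((γ−1)/γ) ⇒ T₂ = 287×(0.140)^0.286 = 164 K; V₂ = 170 L.
ΔU = nCvΔT = 7.60×20.8×(164−287) = -19500 J.
Q = 0 for an adiabatic process, so W = −ΔU = 19500 J.
State after step 1: P = 61.0 kPa, V = 170 L, T = 164 K.
Step 2 — Isothermal: T stays 164 K; PV = const ⇒ V₂ = 1010 L, P₂ = 10.2 kPa.
ΔU = 0 (ideal gas, T constant).
W = nRT ln(V₂/V₁) = 7.60×8.314×164×ln(5.98) = 18500 J.
Q = ΔU + W = 18500 J.
Net over both steps: W = 38000 J, Q = 18500 J, ΔU = -19500 J.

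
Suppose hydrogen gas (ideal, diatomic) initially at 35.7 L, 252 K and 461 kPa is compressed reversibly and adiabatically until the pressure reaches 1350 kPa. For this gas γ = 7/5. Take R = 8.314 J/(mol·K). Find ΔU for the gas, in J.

n = P₁V₁/(RT₁) = 461×35.7/(8.314×252) = 7.86 mol.
Adiabatic: T₂/T₁ = (P₂/P₁)^((γ−1)/γ) ⇒ T₂ = 252×(2.93)^0.286 = 343 K; V₂ = 16.6 L.
For an ideal gas ΔU = nCvΔT with Cv = (5/2)R = 20.8 J/(mol·K).
ΔU = 7.86×20.8×(343−252) = 14800 J.

14800 J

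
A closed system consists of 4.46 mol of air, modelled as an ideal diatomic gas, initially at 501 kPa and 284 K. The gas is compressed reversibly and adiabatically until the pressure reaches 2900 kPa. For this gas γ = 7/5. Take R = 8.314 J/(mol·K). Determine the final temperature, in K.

469 K

V₁ = nRT₁/P₁ = 4.46×8.314×284/501 = 21.0 L.
Adiabatic: T₂/T₁ = (P₂/P₁)^((γ−1)/γ) ⇒ T₂ = 284×(5.79)^0.286 = 469 K; V₂ = 6.00 L.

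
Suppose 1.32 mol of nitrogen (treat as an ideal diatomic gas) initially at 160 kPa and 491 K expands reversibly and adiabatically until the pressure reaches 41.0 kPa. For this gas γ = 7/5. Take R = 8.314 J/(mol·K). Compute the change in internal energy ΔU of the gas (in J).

-4340 J

V₁ = nRT₁/P₁ = 1.32×8.314×491/160 = 33.7 L.
Adiabatic: T₂/T₁ = (P₂/P₁)^((γ−1)/γ) ⇒ T₂ = 491×(0.256)^0.286 = 333 K; V₂ = 89.1 L.
For an ideal gas ΔU = nCvΔT with Cv = (5/2)R = 20.8 J/(mol·K).
ΔU = 1.32×20.8×(333−491) = -4340 J.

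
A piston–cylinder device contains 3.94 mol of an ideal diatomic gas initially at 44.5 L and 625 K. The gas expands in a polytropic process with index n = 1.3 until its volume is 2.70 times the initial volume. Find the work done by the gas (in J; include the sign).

17600 J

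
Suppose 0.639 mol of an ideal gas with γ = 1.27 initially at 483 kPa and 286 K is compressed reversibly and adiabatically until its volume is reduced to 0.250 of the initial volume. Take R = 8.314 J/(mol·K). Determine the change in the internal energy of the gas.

V₁ = nRT₁/P₁ = 0.639×8.314×286/483 = 3.15 L.
Adiabatic: TV^(γ−1) = const ⇒ T₂ = 286×(4.00)^0.270 = 416 K; PV^γ = const ⇒ P₂ = 2810 kPa.
For an ideal gas ΔU = nCvΔT with Cv = R/(γ−1) = 30.8 J/(mol·K).
ΔU = 0.639×30.8×(416−286) = 2550 J.

2550 J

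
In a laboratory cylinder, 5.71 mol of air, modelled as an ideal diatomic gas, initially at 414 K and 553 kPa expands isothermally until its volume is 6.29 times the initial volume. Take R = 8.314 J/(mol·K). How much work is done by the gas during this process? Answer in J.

36100 J

V₁ = nRT₁/P₁ = 5.71×8.314×414/553 = 35.5 L.
Isothermal: T stays 414 K; PV = const ⇒ V₂ = 224 L, P₂ = 87.9 kPa.
W = nRT ln(V₂/V₁) = 5.71×8.314×414×ln(6.29) = 36100 J.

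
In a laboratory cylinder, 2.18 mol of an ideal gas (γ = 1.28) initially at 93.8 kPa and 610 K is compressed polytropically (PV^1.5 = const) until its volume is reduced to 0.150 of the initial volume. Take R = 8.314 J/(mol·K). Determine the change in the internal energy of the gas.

62500 J

V₁ = nRT₁/P₁ = 2.18×8.314×610/93.8 = 118 L.
Polytropic n=1.5: T₂ = T₁(V₁/V₂)^(n−1) = 610×(6.67)^0.50 = 1580 K; P₂ = P₁(V₁/V₂)^n = 1610 kPa.
For an ideal gas ΔU = nCvΔT with Cv = R/(γ−1) = 29.7 J/(mol·K).
ΔU = 2.18×29.7×(1580−610) = 62500 J.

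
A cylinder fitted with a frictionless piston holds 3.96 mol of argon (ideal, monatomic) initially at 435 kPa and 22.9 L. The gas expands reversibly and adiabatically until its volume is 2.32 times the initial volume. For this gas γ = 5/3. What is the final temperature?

T₁ = P₁V₁/(nR) = 435×22.9/(3.96×8.314) = 303 K.
Adiabatic: TV^(γ−1) = const ⇒ T₂ = 303×(0.431)^0.667 = 173 K; PV^γ = const ⇒ P₂ = 107 kPa.

173 K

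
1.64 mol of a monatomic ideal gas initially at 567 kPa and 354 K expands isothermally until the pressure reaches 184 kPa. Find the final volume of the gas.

26.2 L

V₁ = nRT₁/P₁ = 1.64×8.314×354/567 = 8.51 L.
Isothermal: T stays 354 K; PV = const ⇒ V₂ = 26.2 L, P₂ = 184 kPa.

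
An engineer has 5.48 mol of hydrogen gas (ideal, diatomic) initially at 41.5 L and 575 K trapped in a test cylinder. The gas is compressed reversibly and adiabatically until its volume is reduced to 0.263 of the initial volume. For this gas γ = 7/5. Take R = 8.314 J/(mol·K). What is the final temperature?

P₁ = nRT₁/V₁ = 5.48×8.314×575/41.5 = 631 kPa.
Adiabatic: TV^(γ−1) = const ⇒ T₂ = 575×(3.80)^0.400 = 981 K; PV^γ = const ⇒ P₂ = 4100 kPa.

981 K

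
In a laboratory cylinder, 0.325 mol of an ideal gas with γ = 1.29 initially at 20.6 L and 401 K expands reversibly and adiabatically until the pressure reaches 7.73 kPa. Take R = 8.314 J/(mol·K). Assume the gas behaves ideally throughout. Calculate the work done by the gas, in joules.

1310 J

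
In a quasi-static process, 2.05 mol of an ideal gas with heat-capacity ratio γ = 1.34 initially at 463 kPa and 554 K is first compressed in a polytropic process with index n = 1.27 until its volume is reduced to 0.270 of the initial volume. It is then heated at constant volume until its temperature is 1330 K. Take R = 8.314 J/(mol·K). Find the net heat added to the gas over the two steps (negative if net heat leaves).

24100 J

V₁ = nRT₁/P₁ = 2.05×8.314×554/463 = 20.4 L.
Step 1 — Polytropic n=1.27: T₂ = T₁(V₁/V₂)^(n−1) = 554×(3.70)^0.27 = 789 K; P₂ = P₁(V₁/V₂)^n = 2440 kPa.
W = (P₁V₁−P₂V₂)/(n−1) = (463×20.4−2440×5.51)/0.27 = -14800 J.
ΔU = nCvΔT = 2.05×24.5×(789−554) = 11800 J.
Q = ΔU + W = -3050 J.
State after step 1: P = 2440 kPa, V = 5.51 L, T = 789 K.
Step 2 — Isochoric: V stays 5.51 L; P/T = const ⇒ T₂ = 1330 K, P₂ = 4120 kPa.
W = 0 (no volume change).
ΔU = nCvΔT = 2.05×24.5×(1330−789) = 27100 J.
Q = ΔU = 27100 J.
Net over both steps: W = -14800 J, Q = 24100 J, ΔU = 38900 J.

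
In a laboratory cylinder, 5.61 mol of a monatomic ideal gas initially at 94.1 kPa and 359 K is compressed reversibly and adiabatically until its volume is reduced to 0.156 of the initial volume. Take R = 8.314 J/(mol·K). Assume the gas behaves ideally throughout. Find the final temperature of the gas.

1240 K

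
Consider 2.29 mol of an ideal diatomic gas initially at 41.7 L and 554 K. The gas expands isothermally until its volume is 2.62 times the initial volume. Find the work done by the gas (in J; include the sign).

10200 J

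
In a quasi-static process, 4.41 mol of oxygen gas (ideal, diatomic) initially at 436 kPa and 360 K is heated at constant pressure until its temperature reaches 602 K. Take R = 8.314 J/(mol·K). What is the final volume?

50.6 L

V₁ = nRT₁/P₁ = 4.41×8.314×360/436 = 30.3 L.
Isobaric: P stays 436 kPa; V/T = const ⇒ T₂ = 602 K, V₂ = 50.6 L.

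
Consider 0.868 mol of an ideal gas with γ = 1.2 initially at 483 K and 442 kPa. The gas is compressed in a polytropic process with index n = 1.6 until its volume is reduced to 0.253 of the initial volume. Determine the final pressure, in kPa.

V₁ = nRT₁/P₁ = 0.868×8.314×483/442 = 7.89 L.
Polytropic n=1.6: T₂ = T₁(V₁/V₂)^(n−1) = 483×(3.95)^0.60 = 1100 K; P₂ = P₁(V₁/V₂)^n = 3990 kPa.

3990 kPa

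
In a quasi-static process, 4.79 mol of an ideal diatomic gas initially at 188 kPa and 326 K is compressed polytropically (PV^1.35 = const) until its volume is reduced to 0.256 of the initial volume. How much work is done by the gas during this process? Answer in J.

-22700 J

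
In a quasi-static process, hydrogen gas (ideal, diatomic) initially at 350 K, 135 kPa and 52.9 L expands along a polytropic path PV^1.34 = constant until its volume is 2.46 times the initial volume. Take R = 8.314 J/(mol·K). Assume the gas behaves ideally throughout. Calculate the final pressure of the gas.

40.4 kPa

Polytropic n=1.34: T₂ = T₁(V₁/V₂)^(n−1) = 350×(0.407)^0.34 = 258 K; P₂ = P₁(V₁/V₂)^n = 40.4 kPa.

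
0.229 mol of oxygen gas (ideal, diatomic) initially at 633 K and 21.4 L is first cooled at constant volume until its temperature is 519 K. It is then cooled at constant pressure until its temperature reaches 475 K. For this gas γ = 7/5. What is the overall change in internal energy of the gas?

P₁ = nRT₁/V₁ = 0.229×8.314×633/21.4 = 56.3 kPa.
Step 1 — Isochoric: V stays 21.4 L; P/T = const ⇒ T₂ = 519 K, P₂ = 46.2 kPa.
W = 0 (no volume change).
ΔU = nCvΔT = 0.229×20.8×(519−633) = -543 J.
Q = ΔU = -543 J.
State after step 1: P = 46.2 kPa, V = 21.4 L, T = 519 K.
Step 2 — Isobaric: P stays 46.2 kPa; V/T = const ⇒ T₂ = 475 K, V₂ = 19.6 L.
W = PΔV = 46.2×(19.6−21.4) kPa·L = -83.8 J.
ΔU = nCvΔT = 0.229×20.8×(475−519) = -209 J.
Q = ΔU + W = nCpΔT = -293 J.
Net over both steps: W = -83.8 J, Q = -836 J, ΔU = -752 J.

-752 J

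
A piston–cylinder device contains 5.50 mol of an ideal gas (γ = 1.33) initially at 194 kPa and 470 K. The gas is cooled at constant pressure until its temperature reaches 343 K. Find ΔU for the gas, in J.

-17600 J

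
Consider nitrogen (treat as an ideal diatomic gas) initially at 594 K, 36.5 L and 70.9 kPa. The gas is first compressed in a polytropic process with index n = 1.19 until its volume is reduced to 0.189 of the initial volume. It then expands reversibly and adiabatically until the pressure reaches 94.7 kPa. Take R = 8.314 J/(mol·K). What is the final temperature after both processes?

n = P₁V₁/(RT₁) = 70.9×36.5/(8.314×594) = 0.524 mol.
Step 1 — Polytropic n=1.19: T₂ = T₁(V₁/V₂)^(n−1) = 594×(5.29)^0.19 = 815 K; P₂ = P₁(V₁/V₂)^n = 515 kPa.
W = (P₁V₁−P₂V₂)/(n−1) = (70.9×36.5−515×6.90)/0.19 = -5070 J.
ΔU = nCvΔT = 0.524×20.8×(815−594) = 2410 J.
Q = ΔU + W = -2660 J.
State after step 1: P = 515 kPa, V = 6.90 L, T = 815 K.
Step 2 — Adiabatic: T₂/T₁ = (P₂/P₁)^((γ−1)/γ) ⇒ T₂ = 815×(0.184)^0.286 = 503 K; V₂ = 23.1 L.
ΔU = nCvΔT = 0.524×20.8×(503−815) = -3410 J.
Q = 0 for an adiabatic process, so W = −ΔU = 3410 J.
Net over both steps: W = -1670 J, Q = -2660 J, ΔU = -996 J.

503 K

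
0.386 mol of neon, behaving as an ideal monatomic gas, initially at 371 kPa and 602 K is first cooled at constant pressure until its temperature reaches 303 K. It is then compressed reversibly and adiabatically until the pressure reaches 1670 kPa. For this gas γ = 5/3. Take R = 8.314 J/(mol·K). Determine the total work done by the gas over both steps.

V₁ = nRT₁/P₁ = 0.386×8.314×602/371 = 5.21 L.
Step 1 — Isobaric: P stays 371 kPa; V/T = const ⇒ T₂ = 303 K, V₂ = 2.62 L.
W = PΔV = 371×(2.62−5.21) kPa·L = -960 J.
ΔU = nCvΔT = 0.386×12.5×(303−602) = -1440 J.
Q = ΔU + W = nCpΔT = -2400 J.
State after step 1: P = 371 kPa, V = 2.62 L, T = 303 K.
Step 2 — Adiabatic: T₂/T₁ = (P₂/P₁)^((γ−1)/γ) ⇒ T₂ = 303×(4.50)^0.400 = 553 K; V₂ = 1.06 L.
ΔU = nCvΔT = 0.386×12.5×(553−303) = 1200 J.
Q = 0 for an adiabatic process, so W = −ΔU = -1200 J.
Net over both steps: W = -2160 J, Q = -2400 J, ΔU = -236 J.

-2160 J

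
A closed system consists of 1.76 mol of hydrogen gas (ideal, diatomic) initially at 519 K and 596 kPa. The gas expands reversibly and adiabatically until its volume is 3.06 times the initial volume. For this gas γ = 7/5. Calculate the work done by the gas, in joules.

6850 J

V₁ = nRT₁/P₁ = 1.76×8.314×519/596 = 12.7 L.
Adiabatic: TV^(γ−1) = const ⇒ T₂ = 519×(0.327)^0.400 = 332 K; PV^γ = const ⇒ P₂ = 125 kPa.
ΔU = nCvΔT = 1.76×20.8×(332−519) = -6850 J.
Q = 0 for an adiabatic process, so W = −ΔU = 6850 J.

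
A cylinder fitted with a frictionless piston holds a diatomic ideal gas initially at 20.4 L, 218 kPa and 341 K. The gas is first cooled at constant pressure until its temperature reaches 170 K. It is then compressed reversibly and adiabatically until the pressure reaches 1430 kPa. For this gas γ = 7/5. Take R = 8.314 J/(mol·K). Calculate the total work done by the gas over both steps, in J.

n = P₁V₁/(RT₁) = 218×20.4/(8.314×341) = 1.57 mol.
Step 1 — Isobaric: P stays 218 kPa; V/T = const ⇒ T₂ = 170 K, V₂ = 10.2 L.
W = PΔV = 218×(10.2−20.4) kPa·L = -2230 J.
ΔU = nCvΔT = 1.57×20.8×(170−341) = -5580 J.
Q = ΔU + W = nCpΔT = -7810 J.
State after step 1: P = 218 kPa, V = 10.2 L, T = 170 K.
Step 2 — Adiabatic: T₂/T₁ = (P₂/P₁)^((γ−1)/γ) ⇒ T₂ = 170×(6.56)^0.286 = 291 K; V₂ = 2.65 L.
ΔU = nCvΔT = 1.57×20.8×(291−170) = 3940 J.
Q = 0 for an adiabatic process, so W = −ΔU = -3940 J.
Net over both steps: W = -6170 J, Q = -7810 J, ΔU = -1630 J.

-6170 J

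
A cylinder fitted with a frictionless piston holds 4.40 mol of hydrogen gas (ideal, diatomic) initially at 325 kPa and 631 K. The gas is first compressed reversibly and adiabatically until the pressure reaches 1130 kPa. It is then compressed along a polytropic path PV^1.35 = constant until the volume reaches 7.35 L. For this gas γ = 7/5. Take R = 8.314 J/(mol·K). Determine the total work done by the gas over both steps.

V₁ = nRT₁/P₁ = 4.40×8.314×631/325 = 71.0 L.
Step 1 — Adiabatic: T₂/T₁ = (P₂/P₁)^((γ−1)/γ) ⇒ T₂ = 631×(3.48)^0.286 = 901 K; V₂ = 29.2 L.
ΔU = nCvΔT = 4.40×20.8×(901−631) = 24700 J.
Q = 0 for an adiabatic process, so W = −ΔU = -24700 J.
State after step 1: P = 1130 kPa, V = 29.2 L, T = 901 K.
Step 2 — Polytropic n=1.35: T₂ = T₁(V₁/V₂)^(n−1) = 901×(3.97)^0.35 = 1460 K; P₂ = P₁(V₁/V₂)^n = 7260 kPa.
W = (P₁V₁−P₂V₂)/(n−1) = (1130×29.2−7260×7.35)/0.35 = -58400 J.
ΔU = nCvΔT = 4.40×20.8×(1460−901) = 51100 J.
Q = ΔU + W = -7300 J.
Net over both steps: W = -83000 J, Q = -7300 J, ΔU = 75800 J.

-83000 J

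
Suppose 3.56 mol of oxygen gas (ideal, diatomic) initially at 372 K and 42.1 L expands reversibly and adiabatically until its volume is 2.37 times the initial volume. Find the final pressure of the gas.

P₁ = nRT₁/V₁ = 3.56×8.314×372/42.1 = 262 kPa.
Adiabatic: TV^(γ−1) = const ⇒ T₂ = 372×(0.422)^0.400 = 263 K; PV^γ = const ⇒ P₂ = 78.1 kPa.

78.1 kPa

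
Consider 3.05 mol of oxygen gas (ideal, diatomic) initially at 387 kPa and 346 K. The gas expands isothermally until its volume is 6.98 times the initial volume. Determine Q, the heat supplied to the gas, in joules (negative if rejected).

17000 J

V₁ = nRT₁/P₁ = 3.05×8.314×346/387 = 22.7 L.
Isothermal: T stays 346 K; PV = const ⇒ V₂ = 158 L, P₂ = 55.4 kPa.
ΔU = 0 (ideal gas, T constant).
W = nRT ln(V₂/V₁) = 3.05×8.314×346×ln(6.98) = 17000 J.
Q = ΔU + W = 17000 J.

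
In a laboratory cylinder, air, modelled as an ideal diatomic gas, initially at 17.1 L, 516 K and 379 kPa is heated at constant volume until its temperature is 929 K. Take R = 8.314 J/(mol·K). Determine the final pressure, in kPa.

Isochoric: V stays 17.1 L; P/T = const ⇒ T₂ = 929 K, P₂ = 682 kPa.

682 kPa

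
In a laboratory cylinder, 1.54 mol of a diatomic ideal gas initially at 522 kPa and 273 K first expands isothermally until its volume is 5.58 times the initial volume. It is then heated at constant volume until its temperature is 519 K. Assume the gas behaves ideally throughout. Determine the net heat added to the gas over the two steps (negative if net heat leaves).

V₁ = nRT₁/P₁ = 1.54×8.314×273/522 = 6.70 L.
Step 1 — Isothermal: T stays 273 K; PV = const ⇒ V₂ = 37.4 L, P₂ = 93.5 kPa.
ΔU = 0 (ideal gas, T constant).
W = nRT ln(V₂/V₁) = 1.54×8.314×273×ln(5.58) = 6010 J.
Q = ΔU + W = 6010 J.
State after step 1: P = 93.5 kPa, V = 37.4 L, T = 273 K.
Step 2 — Isochoric: V stays 37.4 L; P/T = const ⇒ T₂ = 519 K, P₂ = 178 kPa.
W = 0 (no volume change).
ΔU = nCvΔT = 1.54×20.8×(519−273) = 7870 J.
Q = ΔU = 7870 J.
Net over both steps: W = 6010 J, Q = 13900 J, ΔU = 7870 J.

13900 J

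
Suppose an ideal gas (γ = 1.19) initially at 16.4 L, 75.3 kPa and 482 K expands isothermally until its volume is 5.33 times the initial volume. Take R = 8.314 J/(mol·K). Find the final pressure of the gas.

14.1 kPa

Isothermal: T stays 482 K; PV = const ⇒ V₂ = 87.4 L, P₂ = 14.1 kPa.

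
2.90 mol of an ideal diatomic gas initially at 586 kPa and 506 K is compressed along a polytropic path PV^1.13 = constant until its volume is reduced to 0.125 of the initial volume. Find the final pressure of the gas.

V₁ = nRT₁/P₁ = 2.90×8.314×506/586 = 20.8 L.
Polytropic n=1.13: T₂ = T₁(V₁/V₂)^(n−1) = 506×(8.00)^0.13 = 663 K; P₂ = P₁(V₁/V₂)^n = 6140 kPa.

6140 kPa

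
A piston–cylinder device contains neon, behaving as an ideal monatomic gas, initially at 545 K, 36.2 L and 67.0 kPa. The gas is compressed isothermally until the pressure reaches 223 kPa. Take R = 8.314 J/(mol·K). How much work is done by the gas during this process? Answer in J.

n = P₁V₁/(RT₁) = 67.0×36.2/(8.314×545) = 0.535 mol.
Isothermal: T stays 545 K; PV = const ⇒ V₂ = 10.9 L, P₂ = 223 kPa.
W = nRT ln(V₂/V₁) = 0.535×8.314×545×ln(0.300) = -2920 J.

-2920 J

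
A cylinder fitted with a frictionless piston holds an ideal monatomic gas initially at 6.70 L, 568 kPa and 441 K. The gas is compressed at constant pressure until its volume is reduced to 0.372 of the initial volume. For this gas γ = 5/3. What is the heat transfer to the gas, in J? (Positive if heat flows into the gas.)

-5970 J

n = P₁V₁/(RT₁) = 568×6.70/(8.314×441) = 1.04 mol.
Isobaric: P stays 568 kPa; V/T = const ⇒ T₂ = 164 K, V₂ = 2.49 L.
W = PΔV = 568×(2.49−6.70) kPa·L = -2390 J.
ΔU = nCvΔT = 1.04×12.5×(164−441) = -3580 J.
Q = ΔU + W = nCpΔT = -5970 J.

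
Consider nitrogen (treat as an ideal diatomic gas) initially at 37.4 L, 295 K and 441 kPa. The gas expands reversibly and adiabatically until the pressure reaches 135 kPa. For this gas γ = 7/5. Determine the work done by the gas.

11800 J

n = P₁V₁/(RT₁) = 441×37.4/(8.314×295) = 6.72 mol.
Adiabatic: T₂/T₁ = (P₂/P₁)^((γ−1)/γ) ⇒ T₂ = 295×(0.306)^0.286 = 210 K; V₂ = 87.1 L.
ΔU = nCvΔT = 6.72×20.8×(210−295) = -11800 J.
Q = 0 for an adiabatic process, so W = −ΔU = 11800 J.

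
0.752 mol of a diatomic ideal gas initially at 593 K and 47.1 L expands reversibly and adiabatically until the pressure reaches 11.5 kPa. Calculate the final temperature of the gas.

P₁ = nRT₁/V₁ = 0.752×8.314×593/47.1 = 78.7 kPa.
Adiabatic: T₂/T₁ = (P₂/P₁)^((γ−1)/γ) ⇒ T₂ = 593×(0.146)^0.286 = 342 K; V₂ = 186 L.

342 K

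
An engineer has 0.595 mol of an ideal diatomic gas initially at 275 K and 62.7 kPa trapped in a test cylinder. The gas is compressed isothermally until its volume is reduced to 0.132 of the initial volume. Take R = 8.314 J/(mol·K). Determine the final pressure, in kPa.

V₁ = nRT₁/P₁ = 0.595×8.314×275/62.7 = 21.7 L.
Isothermal: T stays 275 K; PV = const ⇒ V₂ = 2.86 L, P₂ = 475 kPa.

475 kPa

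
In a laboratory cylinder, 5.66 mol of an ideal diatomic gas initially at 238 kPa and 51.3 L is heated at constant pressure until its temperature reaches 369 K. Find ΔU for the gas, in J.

12900 J

T₁ = P₁V₁/(nR) = 238×51.3/(5.66×8.314) = 259 K.
Isobaric: P stays 238 kPa; V/T = const ⇒ T₂ = 369 K, V₂ = 73.0 L.
For an ideal gas ΔU = nCvΔT with Cv = (5/2)R = 20.8 J/(mol·K).
ΔU = 5.66×20.8×(369−259) = 12900 J.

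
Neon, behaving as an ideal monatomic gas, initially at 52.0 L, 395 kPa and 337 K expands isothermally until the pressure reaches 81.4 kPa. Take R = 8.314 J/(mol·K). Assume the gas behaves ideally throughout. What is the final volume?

252 L

Isothermal: T stays 337 K; PV = const ⇒ V₂ = 252 L, P₂ = 81.4 kPa.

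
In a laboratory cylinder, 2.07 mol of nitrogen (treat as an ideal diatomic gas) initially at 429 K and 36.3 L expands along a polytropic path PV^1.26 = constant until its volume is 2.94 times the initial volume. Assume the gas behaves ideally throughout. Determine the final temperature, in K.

P₁ = nRT₁/V₁ = 2.07×8.314×429/36.3 = 203 kPa.
Polytropic n=1.26: T₂ = T₁(V₁/V₂)^(n−1) = 429×(0.340)^0.26 = 324 K; P₂ = P₁(V₁/V₂)^n = 52.3 kPa.

324 K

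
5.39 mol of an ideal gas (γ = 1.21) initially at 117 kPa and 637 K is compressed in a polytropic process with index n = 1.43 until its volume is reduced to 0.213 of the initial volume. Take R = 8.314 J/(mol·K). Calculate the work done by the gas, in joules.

V₁ = nRT₁/P₁ = 5.39×8.314×637/117 = 244 L.
Polytropic n=1.43: T₂ = T₁(V₁/V₂)^(n−1) = 637×(4.69)^0.43 = 1240 K; P₂ = P₁(V₁/V₂)^n = 1070 kPa.
W = (P₁V₁−P₂V₂)/(n−1) = (117×244−1070×52.0)/0.43 = -62700 J.

-62700 J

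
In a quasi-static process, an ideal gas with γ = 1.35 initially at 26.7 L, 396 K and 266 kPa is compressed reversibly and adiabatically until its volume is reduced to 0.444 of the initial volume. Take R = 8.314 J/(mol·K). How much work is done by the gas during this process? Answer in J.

-6670 J

n = P₁V₁/(RT₁) = 266×26.7/(8.314×396) = 2.16 mol.
Adiabatic: TV^(γ−1) = const ⇒ T₂ = 396×(2.25)^0.350 = 526 K; PV^γ = const ⇒ P₂ = 796 kPa.
ΔU = nCvΔT = 2.16×23.8×(526−396) = 6670 J.
Q = 0 for an adiabatic process, so W = −ΔU = -6670 J.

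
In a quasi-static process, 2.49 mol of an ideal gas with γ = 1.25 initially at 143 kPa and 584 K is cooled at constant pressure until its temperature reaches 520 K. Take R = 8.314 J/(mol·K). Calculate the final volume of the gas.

75.3 L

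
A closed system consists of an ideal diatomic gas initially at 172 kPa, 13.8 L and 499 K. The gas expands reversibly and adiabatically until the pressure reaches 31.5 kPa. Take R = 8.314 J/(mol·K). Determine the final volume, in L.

46.4 L

Adiabatic: T₂/T₁ = (P₂/P₁)^((γ−1)/γ) ⇒ T₂ = 499×(0.183)^0.286 = 307 K; V₂ = 46.4 L.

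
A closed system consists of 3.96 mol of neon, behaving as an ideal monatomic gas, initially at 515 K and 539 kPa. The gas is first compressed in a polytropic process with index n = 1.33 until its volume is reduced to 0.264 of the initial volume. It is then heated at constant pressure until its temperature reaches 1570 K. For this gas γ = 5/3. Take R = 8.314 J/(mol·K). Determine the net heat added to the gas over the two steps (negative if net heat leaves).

49100 J

V₁ = nRT₁/P₁ = 3.96×8.314×515/539 = 31.5 L.
Step 1 — Polytropic n=1.33: T₂ = T₁(V₁/V₂)^(n−1) = 515×(3.79)^0.33 = 799 K; P₂ = P₁(V₁/V₂)^n = 3170 kPa.
W = (P₁V₁−P₂V₂)/(n−1) = (539×31.5−3170×8.30)/0.33 = -28400 J.
ΔU = nCvΔT = 3.96×12.5×(799−515) = 14000 J.
Q = ΔU + W = -14300 J.
State after step 1: P = 3170 kPa, V = 8.30 L, T = 799 K.
Step 2 — Isobaric: P stays 3170 kPa; V/T = const ⇒ T₂ = 1570 K, V₂ = 16.3 L.
W = PΔV = 3170×(16.3−8.30) kPa·L = 25400 J.
ΔU = nCvΔT = 3.96×12.5×(1570−799) = 38100 J.
Q = ΔU + W = nCpΔT = 63400 J.
Net over both steps: W = -2980 J, Q = 49100 J, ΔU = 52100 J.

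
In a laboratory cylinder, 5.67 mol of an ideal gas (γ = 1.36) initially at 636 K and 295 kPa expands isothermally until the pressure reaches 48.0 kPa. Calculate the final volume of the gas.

625 L

V₁ = nRT₁/P₁ = 5.67×8.314×636/295 = 102 L.
Isothermal: T stays 636 K; PV = const ⇒ V₂ = 625 L, P₂ = 48.0 kPa.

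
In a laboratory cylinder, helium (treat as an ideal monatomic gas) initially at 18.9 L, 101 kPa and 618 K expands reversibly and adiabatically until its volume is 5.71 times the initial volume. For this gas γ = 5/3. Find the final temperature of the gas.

Adiabatic: TV^(γ−1) = const ⇒ T₂ = 618×(0.175)^0.667 = 193 K; PV^γ = const ⇒ P₂ = 5.54 kPa.

193 K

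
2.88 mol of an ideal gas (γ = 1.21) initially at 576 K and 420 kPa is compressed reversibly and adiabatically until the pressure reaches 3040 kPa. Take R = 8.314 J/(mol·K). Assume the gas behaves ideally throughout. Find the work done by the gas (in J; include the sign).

V₁ = nRT₁/P₁ = 2.88×8.314×576/420 = 32.8 L.
Adiabatic: T₂/T₁ = (P₂/P₁)^((γ−1)/γ) ⇒ T₂ = 576×(7.24)^0.174 = 812 K; V₂ = 6.40 L.
ΔU = nCvΔT = 2.88×39.6×(812−576) = 26900 J.
Q = 0 for an adiabatic process, so W = −ΔU = -26900 J.

-26900 J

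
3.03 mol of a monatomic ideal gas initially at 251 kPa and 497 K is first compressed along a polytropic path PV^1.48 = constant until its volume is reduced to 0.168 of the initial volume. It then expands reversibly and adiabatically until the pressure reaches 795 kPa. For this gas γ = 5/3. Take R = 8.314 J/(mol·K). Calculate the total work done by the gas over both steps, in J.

-15500 J

V₁ = nRT₁/P₁ = 3.03×8.314×497/251 = 49.9 L.
Step 1 — Polytropic n=1.48: T₂ = T₁(V₁/V₂)^(n−1) = 497×(5.95)^0.48 = 1170 K; P₂ = P₁(V₁/V₂)^n = 3520 kPa.
W = (P₁V₁−P₂V₂)/(n−1) = (251×49.9−3520×8.38)/0.48 = -35300 J.
ΔU = nCvΔT = 3.03×12.5×(1170−497) = 25400 J.
Q = ΔU + W = -9890 J.
State after step 1: P = 3520 kPa, V = 8.38 L, T = 1170 K.
Step 2 — Adiabatic: T₂/T₁ = (P₂/P₁)^((γ−1)/γ) ⇒ T₂ = 1170×(0.226)^0.400 = 645 K; V₂ = 20.5 L.
ΔU = nCvΔT = 3.03×12.5×(645−1170) = -19800 J.
Q = 0 for an adiabatic process, so W = −ΔU = 19800 J.
Net over both steps: W = -15500 J, Q = -9890 J, ΔU = 5610 J.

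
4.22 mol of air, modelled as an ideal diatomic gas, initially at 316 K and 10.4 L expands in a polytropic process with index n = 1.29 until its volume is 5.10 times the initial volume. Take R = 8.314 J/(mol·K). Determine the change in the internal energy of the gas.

-10400 J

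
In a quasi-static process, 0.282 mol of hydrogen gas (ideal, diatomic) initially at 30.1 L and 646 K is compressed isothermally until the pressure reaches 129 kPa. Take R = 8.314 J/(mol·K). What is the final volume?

11.7 L

P₁ = nRT₁/V₁ = 0.282×8.314×646/30.1 = 50.3 kPa.
Isothermal: T stays 646 K; PV = const ⇒ V₂ = 11.7 L, P₂ = 129 kPa.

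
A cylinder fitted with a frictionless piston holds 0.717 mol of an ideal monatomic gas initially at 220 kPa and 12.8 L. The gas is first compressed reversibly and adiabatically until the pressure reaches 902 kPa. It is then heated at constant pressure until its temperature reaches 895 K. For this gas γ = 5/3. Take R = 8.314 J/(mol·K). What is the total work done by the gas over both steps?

-2820 J

T₁ = P₁V₁/(nR) = 220×12.8/(0.717×8.314) = 472 K.
Step 1 — Adiabatic: T₂/T₁ = (P₂/P₁)^((γ−1)/γ) ⇒ T₂ = 472×(4.10)^0.400 = 831 K; V₂ = 5.49 L.
ΔU = nCvΔT = 0.717×12.5×(831−472) = 3200 J.
Q = 0 for an adiabatic process, so W = −ΔU = -3200 J.
State after step 1: P = 902 kPa, V = 5.49 L, T = 831 K.
Step 2 — Isobaric: P stays 902 kPa; V/T = const ⇒ T₂ = 895 K, V₂ = 5.91 L.
W = PΔV = 902×(5.91−5.49) kPa·L = 384 J.
ΔU = nCvΔT = 0.717×12.5×(895−831) = 575 J.
Q = ΔU + W = nCpΔT = 959 J.
Net over both steps: W = -2820 J, Q = 959 J, ΔU = 3780 J.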